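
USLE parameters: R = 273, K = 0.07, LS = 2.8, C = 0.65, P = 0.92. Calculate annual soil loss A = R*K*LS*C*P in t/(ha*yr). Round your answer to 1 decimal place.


Step 1: A = R * K * LS * C * P
Step 2: R * K = 273 * 0.07 = 19.11
Step 3: (R*K) * LS = 19.11 * 2.8 = 53.508
Step 4: * C * P = 53.508 * 0.65 * 0.92 = 32.0
Step 5: A = 32.0 t/(ha*yr)

32.0


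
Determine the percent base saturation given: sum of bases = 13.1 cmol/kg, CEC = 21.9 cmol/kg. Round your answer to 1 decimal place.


Step 1: BS = 100 * (sum of bases) / CEC
Step 2: BS = 100 * 13.1 / 21.9
Step 3: BS = 59.8%

59.8


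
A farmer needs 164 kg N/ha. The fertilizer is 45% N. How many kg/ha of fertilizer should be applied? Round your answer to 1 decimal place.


Step 1: Fertilizer rate = target N / (N content / 100)
Step 2: Rate = 164 / (45 / 100)
Step 3: Rate = 164 / 0.45
Step 4: Rate = 364.4 kg/ha

364.4


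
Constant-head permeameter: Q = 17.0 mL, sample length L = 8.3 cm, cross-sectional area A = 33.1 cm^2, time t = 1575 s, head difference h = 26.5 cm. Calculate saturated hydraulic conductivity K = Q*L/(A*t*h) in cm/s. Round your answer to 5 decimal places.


Step 1: K = Q * L / (A * t * h)
Step 2: Numerator = 17.0 * 8.3 = 141.1
Step 3: Denominator = 33.1 * 1575 * 26.5 = 1381511.25
Step 4: K = 141.1 / 1381511.25 = 0.0001 cm/s

0.0001


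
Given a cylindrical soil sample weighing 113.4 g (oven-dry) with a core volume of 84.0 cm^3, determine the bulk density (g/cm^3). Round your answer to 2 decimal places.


Step 1: Identify the formula: BD = dry mass / volume
Step 2: Substitute values: BD = 113.4 / 84.0
Step 3: BD = 1.35 g/cm^3

1.35


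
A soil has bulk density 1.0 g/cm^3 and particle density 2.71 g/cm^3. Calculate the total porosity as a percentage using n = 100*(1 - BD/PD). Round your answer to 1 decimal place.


Step 1: Formula: n = 100 * (1 - BD / PD)
Step 2: n = 100 * (1 - 1.0 / 2.71)
Step 3: n = 100 * (1 - 0.369)
Step 4: n = 63.1%

63.1


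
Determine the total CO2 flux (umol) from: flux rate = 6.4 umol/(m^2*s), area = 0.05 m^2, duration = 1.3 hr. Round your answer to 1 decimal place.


Step 1: Convert time to seconds: 1.3 hr * 3600 = 4680.0 s
Step 2: Total = flux * area * time_s
Step 3: Total = 6.4 * 0.05 * 4680.0
Step 4: Total = 1497.6 umol

1497.6


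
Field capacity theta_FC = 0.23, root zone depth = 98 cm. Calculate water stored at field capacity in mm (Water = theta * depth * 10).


Step 1: Water (mm) = theta_FC * depth (cm) * 10
Step 2: Water = 0.23 * 98 * 10
Step 3: Water = 225.4 mm

225.4


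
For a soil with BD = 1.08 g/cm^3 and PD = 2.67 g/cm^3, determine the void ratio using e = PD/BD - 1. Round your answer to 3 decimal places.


Step 1: e = PD / BD - 1
Step 2: e = 2.67 / 1.08 - 1
Step 3: e = 2.47222 - 1
Step 4: e = 1.472

1.472


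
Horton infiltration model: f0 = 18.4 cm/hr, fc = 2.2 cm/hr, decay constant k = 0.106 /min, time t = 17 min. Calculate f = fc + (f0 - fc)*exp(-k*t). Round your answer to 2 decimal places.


Step 1: f = fc + (f0 - fc) * exp(-k * t)
Step 2: exp(-0.106 * 17) = 0.164969
Step 3: f = 2.2 + (18.4 - 2.2) * 0.164969
Step 4: f = 2.2 + 16.2 * 0.164969
Step 5: f = 4.87 cm/hr

4.87


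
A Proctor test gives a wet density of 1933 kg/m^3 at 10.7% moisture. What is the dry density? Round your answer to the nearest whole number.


Step 1: Dry density = wet density / (1 + w/100)
Step 2: Dry density = 1933 / (1 + 10.7/100)
Step 3: Dry density = 1933 / 1.107
Step 4: Dry density = 1746 kg/m^3

1746


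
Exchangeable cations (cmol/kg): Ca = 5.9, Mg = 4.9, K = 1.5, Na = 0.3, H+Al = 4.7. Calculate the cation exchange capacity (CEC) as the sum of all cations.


Step 1: CEC = Ca + Mg + K + Na + (H+Al)
Step 2: CEC = 5.9 + 4.9 + 1.5 + 0.3 + 4.7
Step 3: CEC = 17.3 cmol/kg

17.3


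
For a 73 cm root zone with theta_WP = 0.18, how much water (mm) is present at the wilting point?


Step 1: Water (mm) = theta_WP * depth * 10
Step 2: Water = 0.18 * 73 * 10
Step 3: Water = 131.4 mm

131.4


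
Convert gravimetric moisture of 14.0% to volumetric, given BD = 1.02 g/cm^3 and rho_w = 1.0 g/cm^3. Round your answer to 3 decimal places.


Step 1: theta = (w / 100) * BD / rho_w
Step 2: theta = (14.0 / 100) * 1.02 / 1.0
Step 3: theta = 0.14 * 1.02
Step 4: theta = 0.143

0.143


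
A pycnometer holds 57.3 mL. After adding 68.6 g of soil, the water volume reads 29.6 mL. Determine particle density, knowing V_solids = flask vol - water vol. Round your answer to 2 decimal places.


Step 1: Volume of solids = flask volume - water volume with soil
Step 2: V_solids = 57.3 - 29.6 = 27.7 mL
Step 3: Particle density = mass / V_solids = 68.6 / 27.7 = 2.48 g/cm^3

2.48


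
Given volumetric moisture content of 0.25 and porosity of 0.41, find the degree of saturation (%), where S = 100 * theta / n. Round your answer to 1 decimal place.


Step 1: S = 100 * theta_v / n
Step 2: S = 100 * 0.25 / 0.41
Step 3: S = 61.0%

61.0


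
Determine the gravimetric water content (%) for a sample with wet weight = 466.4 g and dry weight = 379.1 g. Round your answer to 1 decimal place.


Step 1: Water mass = wet - dry = 466.4 - 379.1 = 87.3 g
Step 2: w = 100 * water mass / dry mass
Step 3: w = 100 * 87.3 / 379.1 = 23.0%

23.0


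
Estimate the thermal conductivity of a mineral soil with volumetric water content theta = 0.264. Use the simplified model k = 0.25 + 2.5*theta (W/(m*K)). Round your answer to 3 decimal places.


Step 1: k = 0.25 + 2.5 * theta
Step 2: k = 0.25 + 2.5 * 0.264
Step 3: k = 0.25 + 0.66
Step 4: k = 0.91 W/(m*K)

0.91


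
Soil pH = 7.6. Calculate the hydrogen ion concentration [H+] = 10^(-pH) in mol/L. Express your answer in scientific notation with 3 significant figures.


Step 1: [H+] = 10^(-pH)
Step 2: [H+] = 10^(-7.6)
Step 3: [H+] = 2.51e-08 mol/L

2.51e-08


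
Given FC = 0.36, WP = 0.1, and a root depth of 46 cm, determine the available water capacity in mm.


Step 1: Available water = (FC - WP) * depth * 10
Step 2: AW = (0.36 - 0.1) * 46 * 10
Step 3: AW = 0.26 * 46 * 10
Step 4: AW = 119.6 mm

119.6


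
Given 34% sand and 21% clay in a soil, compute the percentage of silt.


Step 1: sand + silt + clay = 100%
Step 2: silt = 100 - sand - clay
Step 3: silt = 100 - 34 - 21
Step 4: silt = 45%

45


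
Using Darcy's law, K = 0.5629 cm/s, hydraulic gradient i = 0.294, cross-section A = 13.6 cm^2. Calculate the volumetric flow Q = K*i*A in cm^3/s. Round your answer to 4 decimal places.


Step 1: Apply Darcy's law: Q = K * i * A
Step 2: Q = 0.5629 * 0.294 * 13.6
Step 3: Q = 2.2507 cm^3/s

2.2507


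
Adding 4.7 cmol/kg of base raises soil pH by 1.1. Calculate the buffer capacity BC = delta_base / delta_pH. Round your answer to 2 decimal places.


Step 1: BC = change in base / change in pH
Step 2: BC = 4.7 / 1.1
Step 3: BC = 4.27 cmol/(kg*pH unit)

4.27


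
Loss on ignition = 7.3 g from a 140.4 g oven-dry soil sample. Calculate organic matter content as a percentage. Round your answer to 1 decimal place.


Step 1: OM% = 100 * LOI / sample mass
Step 2: OM = 100 * 7.3 / 140.4
Step 3: OM = 5.2%

5.2


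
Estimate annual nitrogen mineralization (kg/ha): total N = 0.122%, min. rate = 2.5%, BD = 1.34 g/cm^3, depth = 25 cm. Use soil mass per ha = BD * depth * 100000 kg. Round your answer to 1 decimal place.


Step 1: Soil mass per ha = BD * depth * 100000 = 1.34 * 25 * 100000 = 3350000 kg
Step 2: Total N pool = soil mass * N%/100 = 3350000 * 0.122/100 = 4087.0 kg/ha
Step 3: N mineralized = N pool * rate%/100 = 4087.0 * 2.5/100 = 102.2 kg/ha/yr

102.2


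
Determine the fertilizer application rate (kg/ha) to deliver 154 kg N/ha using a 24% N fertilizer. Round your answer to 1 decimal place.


Step 1: Fertilizer rate = target N / (N content / 100)
Step 2: Rate = 154 / (24 / 100)
Step 3: Rate = 154 / 0.24
Step 4: Rate = 641.7 kg/ha

641.7


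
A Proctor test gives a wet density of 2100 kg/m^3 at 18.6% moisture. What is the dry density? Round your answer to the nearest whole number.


Step 1: Dry density = wet density / (1 + w/100)
Step 2: Dry density = 2100 / (1 + 18.6/100)
Step 3: Dry density = 2100 / 1.186
Step 4: Dry density = 1771 kg/m^3

1771


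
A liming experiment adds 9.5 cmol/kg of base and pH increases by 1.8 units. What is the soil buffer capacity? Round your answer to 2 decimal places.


Step 1: BC = change in base / change in pH
Step 2: BC = 9.5 / 1.8
Step 3: BC = 5.28 cmol/(kg*pH unit)

5.28


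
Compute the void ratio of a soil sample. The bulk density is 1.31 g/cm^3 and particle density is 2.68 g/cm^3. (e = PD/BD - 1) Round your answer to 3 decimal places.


Step 1: e = PD / BD - 1
Step 2: e = 2.68 / 1.31 - 1
Step 3: e = 2.0458 - 1
Step 4: e = 1.046

1.046


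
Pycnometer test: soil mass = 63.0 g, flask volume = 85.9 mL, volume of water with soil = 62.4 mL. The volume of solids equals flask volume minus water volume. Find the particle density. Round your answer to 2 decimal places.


Step 1: Volume of solids = flask volume - water volume with soil
Step 2: V_solids = 85.9 - 62.4 = 23.5 mL
Step 3: Particle density = mass / V_solids = 63.0 / 23.5 = 2.68 g/cm^3

2.68


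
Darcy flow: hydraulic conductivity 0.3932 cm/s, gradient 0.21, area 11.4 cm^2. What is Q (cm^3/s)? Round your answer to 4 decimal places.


Step 1: Apply Darcy's law: Q = K * i * A
Step 2: Q = 0.3932 * 0.21 * 11.4
Step 3: Q = 0.9413 cm^3/s

0.9413


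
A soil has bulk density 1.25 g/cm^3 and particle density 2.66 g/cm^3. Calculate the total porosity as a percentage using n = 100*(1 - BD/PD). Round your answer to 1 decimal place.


Step 1: Formula: n = 100 * (1 - BD / PD)
Step 2: n = 100 * (1 - 1.25 / 2.66)
Step 3: n = 100 * (1 - 0.46992)
Step 4: n = 53.0%

53.0


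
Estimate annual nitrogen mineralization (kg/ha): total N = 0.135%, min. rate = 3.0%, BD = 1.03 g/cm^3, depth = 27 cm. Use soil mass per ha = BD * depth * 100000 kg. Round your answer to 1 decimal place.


Step 1: Soil mass per ha = BD * depth * 100000 = 1.03 * 27 * 100000 = 2781000 kg
Step 2: Total N pool = soil mass * N%/100 = 2781000 * 0.135/100 = 3754.35 kg/ha
Step 3: N mineralized = N pool * rate%/100 = 3754.35 * 3.0/100 = 112.6 kg/ha/yr

112.6


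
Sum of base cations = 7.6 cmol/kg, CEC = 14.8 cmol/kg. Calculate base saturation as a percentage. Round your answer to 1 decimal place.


Step 1: BS = 100 * (sum of bases) / CEC
Step 2: BS = 100 * 7.6 / 14.8
Step 3: BS = 51.4%

51.4


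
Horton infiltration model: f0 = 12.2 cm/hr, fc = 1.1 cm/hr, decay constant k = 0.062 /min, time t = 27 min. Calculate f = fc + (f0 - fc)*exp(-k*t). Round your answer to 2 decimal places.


Step 1: f = fc + (f0 - fc) * exp(-k * t)
Step 2: exp(-0.062 * 27) = 0.187496
Step 3: f = 1.1 + (12.2 - 1.1) * 0.187496
Step 4: f = 1.1 + 11.1 * 0.187496
Step 5: f = 3.18 cm/hr

3.18


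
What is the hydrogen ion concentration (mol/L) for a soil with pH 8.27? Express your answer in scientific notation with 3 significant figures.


Step 1: [H+] = 10^(-pH)
Step 2: [H+] = 10^(-8.27)
Step 3: [H+] = 5.37e-09 mol/L

5.37e-09


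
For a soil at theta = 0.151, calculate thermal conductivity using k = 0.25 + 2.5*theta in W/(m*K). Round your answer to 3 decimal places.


Step 1: k = 0.25 + 2.5 * theta
Step 2: k = 0.25 + 2.5 * 0.151
Step 3: k = 0.25 + 0.378
Step 4: k = 0.628 W/(m*K)

0.628


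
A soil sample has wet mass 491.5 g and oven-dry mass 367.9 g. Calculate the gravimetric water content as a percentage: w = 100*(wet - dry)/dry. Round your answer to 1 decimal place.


Step 1: Water mass = wet - dry = 491.5 - 367.9 = 123.6 g
Step 2: w = 100 * water mass / dry mass
Step 3: w = 100 * 123.6 / 367.9 = 33.6%

33.6


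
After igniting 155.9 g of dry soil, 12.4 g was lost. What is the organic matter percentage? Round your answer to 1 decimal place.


Step 1: OM% = 100 * LOI / sample mass
Step 2: OM = 100 * 12.4 / 155.9
Step 3: OM = 8.0%

8.0


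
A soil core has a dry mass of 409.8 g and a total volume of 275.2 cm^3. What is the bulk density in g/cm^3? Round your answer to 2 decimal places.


Step 1: Identify the formula: BD = dry mass / volume
Step 2: Substitute values: BD = 409.8 / 275.2
Step 3: BD = 1.49 g/cm^3

1.49


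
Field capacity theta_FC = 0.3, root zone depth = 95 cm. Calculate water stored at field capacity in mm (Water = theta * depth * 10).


Step 1: Water (mm) = theta_FC * depth (cm) * 10
Step 2: Water = 0.3 * 95 * 10
Step 3: Water = 285.0 mm

285.0


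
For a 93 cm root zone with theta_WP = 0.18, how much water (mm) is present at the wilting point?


Step 1: Water (mm) = theta_WP * depth * 10
Step 2: Water = 0.18 * 93 * 10
Step 3: Water = 167.4 mm

167.4


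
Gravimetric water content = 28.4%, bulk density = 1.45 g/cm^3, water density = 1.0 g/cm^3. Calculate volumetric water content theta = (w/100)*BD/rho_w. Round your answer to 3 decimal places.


Step 1: theta = (w / 100) * BD / rho_w
Step 2: theta = (28.4 / 100) * 1.45 / 1.0
Step 3: theta = 0.284 * 1.45
Step 4: theta = 0.412

0.412


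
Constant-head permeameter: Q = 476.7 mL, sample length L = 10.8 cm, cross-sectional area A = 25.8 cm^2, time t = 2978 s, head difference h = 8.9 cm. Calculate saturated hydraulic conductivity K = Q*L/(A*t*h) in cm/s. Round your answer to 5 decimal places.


Step 1: K = Q * L / (A * t * h)
Step 2: Numerator = 476.7 * 10.8 = 5148.36
Step 3: Denominator = 25.8 * 2978 * 8.9 = 683808.36
Step 4: K = 5148.36 / 683808.36 = 0.00753 cm/s

0.00753


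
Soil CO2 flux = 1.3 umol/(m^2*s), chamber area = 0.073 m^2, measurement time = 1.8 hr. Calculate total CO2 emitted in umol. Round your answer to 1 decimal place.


Step 1: Convert time to seconds: 1.8 hr * 3600 = 6480.0 s
Step 2: Total = flux * area * time_s
Step 3: Total = 1.3 * 0.073 * 6480.0
Step 4: Total = 615.0 umol

615.0


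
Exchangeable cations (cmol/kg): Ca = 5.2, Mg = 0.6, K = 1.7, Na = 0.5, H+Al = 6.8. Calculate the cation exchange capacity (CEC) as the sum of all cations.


Step 1: CEC = Ca + Mg + K + Na + (H+Al)
Step 2: CEC = 5.2 + 0.6 + 1.7 + 0.5 + 6.8
Step 3: CEC = 14.8 cmol/kg

14.8


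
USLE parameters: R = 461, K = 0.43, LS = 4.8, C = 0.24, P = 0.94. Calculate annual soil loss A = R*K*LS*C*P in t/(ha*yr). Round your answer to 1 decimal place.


Step 1: A = R * K * LS * C * P
Step 2: R * K = 461 * 0.43 = 198.23
Step 3: (R*K) * LS = 198.23 * 4.8 = 951.504
Step 4: * C * P = 951.504 * 0.24 * 0.94 = 214.7
Step 5: A = 214.7 t/(ha*yr)

214.7


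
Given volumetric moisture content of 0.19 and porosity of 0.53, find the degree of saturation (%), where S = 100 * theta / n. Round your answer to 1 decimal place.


Step 1: S = 100 * theta_v / n
Step 2: S = 100 * 0.19 / 0.53
Step 3: S = 35.8%

35.8


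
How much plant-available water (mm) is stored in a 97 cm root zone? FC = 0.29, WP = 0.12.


Step 1: Available water = (FC - WP) * depth * 10
Step 2: AW = (0.29 - 0.12) * 97 * 10
Step 3: AW = 0.17 * 97 * 10
Step 4: AW = 164.9 mm

164.9


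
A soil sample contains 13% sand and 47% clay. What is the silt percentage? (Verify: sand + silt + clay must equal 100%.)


Step 1: sand + silt + clay = 100%
Step 2: silt = 100 - sand - clay
Step 3: silt = 100 - 13 - 47
Step 4: silt = 40%

40


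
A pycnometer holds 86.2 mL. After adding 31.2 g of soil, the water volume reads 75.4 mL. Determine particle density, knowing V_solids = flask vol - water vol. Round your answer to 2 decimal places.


Step 1: Volume of solids = flask volume - water volume with soil
Step 2: V_solids = 86.2 - 75.4 = 10.8 mL
Step 3: Particle density = mass / V_solids = 31.2 / 10.8 = 2.89 g/cm^3

2.89


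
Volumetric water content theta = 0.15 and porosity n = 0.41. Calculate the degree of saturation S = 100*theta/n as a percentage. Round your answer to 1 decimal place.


Step 1: S = 100 * theta_v / n
Step 2: S = 100 * 0.15 / 0.41
Step 3: S = 36.6%

36.6


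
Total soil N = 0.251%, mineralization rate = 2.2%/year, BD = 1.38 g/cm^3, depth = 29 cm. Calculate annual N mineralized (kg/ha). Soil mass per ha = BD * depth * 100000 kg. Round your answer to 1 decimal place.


Step 1: Soil mass per ha = BD * depth * 100000 = 1.38 * 29 * 100000 = 4002000 kg
Step 2: Total N pool = soil mass * N%/100 = 4002000 * 0.251/100 = 10045.02 kg/ha
Step 3: N mineralized = N pool * rate%/100 = 10045.02 * 2.2/100 = 221.0 kg/ha/yr

221.0


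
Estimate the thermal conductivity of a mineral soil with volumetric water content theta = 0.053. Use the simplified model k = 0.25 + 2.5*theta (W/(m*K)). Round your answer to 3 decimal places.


Step 1: k = 0.25 + 2.5 * theta
Step 2: k = 0.25 + 2.5 * 0.053
Step 3: k = 0.25 + 0.133
Step 4: k = 0.383 W/(m*K)

0.383


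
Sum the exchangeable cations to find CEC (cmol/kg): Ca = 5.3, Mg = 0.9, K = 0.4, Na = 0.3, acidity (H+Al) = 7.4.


Step 1: CEC = Ca + Mg + K + Na + (H+Al)
Step 2: CEC = 5.3 + 0.9 + 0.4 + 0.3 + 7.4
Step 3: CEC = 14.3 cmol/kg

14.3


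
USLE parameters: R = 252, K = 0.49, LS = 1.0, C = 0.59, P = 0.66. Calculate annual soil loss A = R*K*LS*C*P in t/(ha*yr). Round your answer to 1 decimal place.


Step 1: A = R * K * LS * C * P
Step 2: R * K = 252 * 0.49 = 123.48
Step 3: (R*K) * LS = 123.48 * 1.0 = 123.48
Step 4: * C * P = 123.48 * 0.59 * 0.66 = 48.1
Step 5: A = 48.1 t/(ha*yr)

48.1


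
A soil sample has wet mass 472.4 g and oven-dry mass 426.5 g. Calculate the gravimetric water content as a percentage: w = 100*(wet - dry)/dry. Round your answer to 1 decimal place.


Step 1: Water mass = wet - dry = 472.4 - 426.5 = 45.9 g
Step 2: w = 100 * water mass / dry mass
Step 3: w = 100 * 45.9 / 426.5 = 10.8%

10.8


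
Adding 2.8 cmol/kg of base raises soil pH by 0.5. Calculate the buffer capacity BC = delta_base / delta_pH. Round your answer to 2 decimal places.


Step 1: BC = change in base / change in pH
Step 2: BC = 2.8 / 0.5
Step 3: BC = 5.6 cmol/(kg*pH unit)

5.6


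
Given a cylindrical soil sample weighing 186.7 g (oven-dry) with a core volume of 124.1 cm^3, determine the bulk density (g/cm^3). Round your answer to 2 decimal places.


Step 1: Identify the formula: BD = dry mass / volume
Step 2: Substitute values: BD = 186.7 / 124.1
Step 3: BD = 1.5 g/cm^3

1.5


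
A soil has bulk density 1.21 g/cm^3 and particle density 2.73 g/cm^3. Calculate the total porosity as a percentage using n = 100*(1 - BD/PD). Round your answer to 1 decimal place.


Step 1: Formula: n = 100 * (1 - BD / PD)
Step 2: n = 100 * (1 - 1.21 / 2.73)
Step 3: n = 100 * (1 - 0.44322)
Step 4: n = 55.7%

55.7


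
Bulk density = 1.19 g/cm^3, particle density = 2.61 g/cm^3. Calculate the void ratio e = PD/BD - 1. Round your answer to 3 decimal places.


Step 1: e = PD / BD - 1
Step 2: e = 2.61 / 1.19 - 1
Step 3: e = 2.19328 - 1
Step 4: e = 1.193

1.193


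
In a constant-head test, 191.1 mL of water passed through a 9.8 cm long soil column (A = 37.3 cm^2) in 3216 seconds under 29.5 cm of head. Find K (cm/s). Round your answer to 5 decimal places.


Step 1: K = Q * L / (A * t * h)
Step 2: Numerator = 191.1 * 9.8 = 1872.78
Step 3: Denominator = 37.3 * 3216 * 29.5 = 3538725.6
Step 4: K = 1872.78 / 3538725.6 = 0.00053 cm/s

0.00053


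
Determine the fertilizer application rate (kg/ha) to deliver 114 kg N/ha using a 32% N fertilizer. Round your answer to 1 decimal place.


Step 1: Fertilizer rate = target N / (N content / 100)
Step 2: Rate = 114 / (32 / 100)
Step 3: Rate = 114 / 0.32
Step 4: Rate = 356.3 kg/ha

356.3


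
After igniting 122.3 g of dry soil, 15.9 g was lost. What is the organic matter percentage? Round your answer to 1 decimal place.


Step 1: OM% = 100 * LOI / sample mass
Step 2: OM = 100 * 15.9 / 122.3
Step 3: OM = 13.0%

13.0


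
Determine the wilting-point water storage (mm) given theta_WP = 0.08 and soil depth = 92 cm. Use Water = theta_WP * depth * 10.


Step 1: Water (mm) = theta_WP * depth * 10
Step 2: Water = 0.08 * 92 * 10
Step 3: Water = 73.6 mm

73.6


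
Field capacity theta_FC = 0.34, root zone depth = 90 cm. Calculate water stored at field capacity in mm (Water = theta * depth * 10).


Step 1: Water (mm) = theta_FC * depth (cm) * 10
Step 2: Water = 0.34 * 90 * 10
Step 3: Water = 306.0 mm

306.0


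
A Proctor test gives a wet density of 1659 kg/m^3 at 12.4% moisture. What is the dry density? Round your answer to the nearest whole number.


Step 1: Dry density = wet density / (1 + w/100)
Step 2: Dry density = 1659 / (1 + 12.4/100)
Step 3: Dry density = 1659 / 1.124
Step 4: Dry density = 1476 kg/m^3

1476


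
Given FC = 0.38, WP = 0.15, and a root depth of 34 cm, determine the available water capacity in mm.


Step 1: Available water = (FC - WP) * depth * 10
Step 2: AW = (0.38 - 0.15) * 34 * 10
Step 3: AW = 0.23 * 34 * 10
Step 4: AW = 78.2 mm

78.2


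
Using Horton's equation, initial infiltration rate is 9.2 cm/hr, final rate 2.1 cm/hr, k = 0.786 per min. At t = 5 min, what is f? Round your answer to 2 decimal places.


Step 1: f = fc + (f0 - fc) * exp(-k * t)
Step 2: exp(-0.786 * 5) = 0.019644
Step 3: f = 2.1 + (9.2 - 2.1) * 0.019644
Step 4: f = 2.1 + 7.1 * 0.019644
Step 5: f = 2.24 cm/hr

2.24


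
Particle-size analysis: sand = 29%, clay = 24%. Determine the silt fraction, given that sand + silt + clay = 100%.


Step 1: sand + silt + clay = 100%
Step 2: silt = 100 - sand - clay
Step 3: silt = 100 - 29 - 24
Step 4: silt = 47%

47


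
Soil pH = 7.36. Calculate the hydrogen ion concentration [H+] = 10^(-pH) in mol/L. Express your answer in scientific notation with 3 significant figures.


Step 1: [H+] = 10^(-pH)
Step 2: [H+] = 10^(-7.36)
Step 3: [H+] = 4.37e-08 mol/L

4.37e-08


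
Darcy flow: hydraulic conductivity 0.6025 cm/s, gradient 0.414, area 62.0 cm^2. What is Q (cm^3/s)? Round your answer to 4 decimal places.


Step 1: Apply Darcy's law: Q = K * i * A
Step 2: Q = 0.6025 * 0.414 * 62.0
Step 3: Q = 15.465 cm^3/s

15.465


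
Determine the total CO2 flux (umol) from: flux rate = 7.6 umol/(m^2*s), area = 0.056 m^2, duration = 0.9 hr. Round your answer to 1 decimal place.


Step 1: Convert time to seconds: 0.9 hr * 3600 = 3240.0 s
Step 2: Total = flux * area * time_s
Step 3: Total = 7.6 * 0.056 * 3240.0
Step 4: Total = 1378.9 umol

1378.9


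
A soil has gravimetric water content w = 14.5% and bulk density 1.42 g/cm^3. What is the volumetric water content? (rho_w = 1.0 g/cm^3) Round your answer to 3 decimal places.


Step 1: theta = (w / 100) * BD / rho_w
Step 2: theta = (14.5 / 100) * 1.42 / 1.0
Step 3: theta = 0.145 * 1.42
Step 4: theta = 0.206

0.206


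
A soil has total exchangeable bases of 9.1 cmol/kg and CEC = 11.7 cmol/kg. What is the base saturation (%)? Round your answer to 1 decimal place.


Step 1: BS = 100 * (sum of bases) / CEC
Step 2: BS = 100 * 9.1 / 11.7
Step 3: BS = 77.8%

77.8


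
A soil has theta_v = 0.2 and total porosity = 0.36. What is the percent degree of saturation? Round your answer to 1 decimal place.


Step 1: S = 100 * theta_v / n
Step 2: S = 100 * 0.2 / 0.36
Step 3: S = 55.6%

55.6


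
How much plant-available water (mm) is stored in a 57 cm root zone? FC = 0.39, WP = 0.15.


Step 1: Available water = (FC - WP) * depth * 10
Step 2: AW = (0.39 - 0.15) * 57 * 10
Step 3: AW = 0.24 * 57 * 10
Step 4: AW = 136.8 mm

136.8


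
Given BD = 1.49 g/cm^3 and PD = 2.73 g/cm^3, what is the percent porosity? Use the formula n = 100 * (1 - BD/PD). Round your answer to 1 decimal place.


Step 1: Formula: n = 100 * (1 - BD / PD)
Step 2: n = 100 * (1 - 1.49 / 2.73)
Step 3: n = 100 * (1 - 0.54579)
Step 4: n = 45.4%

45.4


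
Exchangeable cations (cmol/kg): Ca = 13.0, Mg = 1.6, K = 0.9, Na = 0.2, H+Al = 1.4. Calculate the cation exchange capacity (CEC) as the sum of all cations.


Step 1: CEC = Ca + Mg + K + Na + (H+Al)
Step 2: CEC = 13.0 + 1.6 + 0.9 + 0.2 + 1.4
Step 3: CEC = 17.1 cmol/kg

17.1


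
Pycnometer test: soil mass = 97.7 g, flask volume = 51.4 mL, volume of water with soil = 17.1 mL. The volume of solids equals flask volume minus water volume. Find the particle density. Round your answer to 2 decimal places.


Step 1: Volume of solids = flask volume - water volume with soil
Step 2: V_solids = 51.4 - 17.1 = 34.3 mL
Step 3: Particle density = mass / V_solids = 97.7 / 34.3 = 2.85 g/cm^3

2.85


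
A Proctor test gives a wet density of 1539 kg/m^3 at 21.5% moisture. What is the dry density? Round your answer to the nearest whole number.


Step 1: Dry density = wet density / (1 + w/100)
Step 2: Dry density = 1539 / (1 + 21.5/100)
Step 3: Dry density = 1539 / 1.215
Step 4: Dry density = 1267 kg/m^3

1267


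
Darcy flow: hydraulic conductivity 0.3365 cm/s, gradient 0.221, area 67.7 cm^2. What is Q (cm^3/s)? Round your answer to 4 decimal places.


Step 1: Apply Darcy's law: Q = K * i * A
Step 2: Q = 0.3365 * 0.221 * 67.7
Step 3: Q = 5.0346 cm^3/s

5.0346


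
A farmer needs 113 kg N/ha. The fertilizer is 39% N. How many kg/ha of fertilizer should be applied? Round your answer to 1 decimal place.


Step 1: Fertilizer rate = target N / (N content / 100)
Step 2: Rate = 113 / (39 / 100)
Step 3: Rate = 113 / 0.39
Step 4: Rate = 289.7 kg/ha

289.7


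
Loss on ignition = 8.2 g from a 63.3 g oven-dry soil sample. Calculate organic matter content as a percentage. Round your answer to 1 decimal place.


Step 1: OM% = 100 * LOI / sample mass
Step 2: OM = 100 * 8.2 / 63.3
Step 3: OM = 13.0%

13.0


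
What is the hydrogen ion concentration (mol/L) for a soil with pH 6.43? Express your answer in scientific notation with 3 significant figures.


Step 1: [H+] = 10^(-pH)
Step 2: [H+] = 10^(-6.43)
Step 3: [H+] = 3.72e-07 mol/L

3.72e-07


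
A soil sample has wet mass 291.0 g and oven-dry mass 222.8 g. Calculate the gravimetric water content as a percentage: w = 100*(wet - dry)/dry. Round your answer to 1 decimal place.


Step 1: Water mass = wet - dry = 291.0 - 222.8 = 68.2 g
Step 2: w = 100 * water mass / dry mass
Step 3: w = 100 * 68.2 / 222.8 = 30.6%

30.6


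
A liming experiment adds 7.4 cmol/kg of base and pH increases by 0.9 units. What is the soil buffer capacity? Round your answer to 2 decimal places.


Step 1: BC = change in base / change in pH
Step 2: BC = 7.4 / 0.9
Step 3: BC = 8.22 cmol/(kg*pH unit)

8.22


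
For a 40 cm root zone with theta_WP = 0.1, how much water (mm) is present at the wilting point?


Step 1: Water (mm) = theta_WP * depth * 10
Step 2: Water = 0.1 * 40 * 10
Step 3: Water = 40.0 mm

40.0


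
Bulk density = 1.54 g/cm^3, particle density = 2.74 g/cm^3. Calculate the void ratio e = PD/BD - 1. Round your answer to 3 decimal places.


Step 1: e = PD / BD - 1
Step 2: e = 2.74 / 1.54 - 1
Step 3: e = 1.77922 - 1
Step 4: e = 0.779

0.779


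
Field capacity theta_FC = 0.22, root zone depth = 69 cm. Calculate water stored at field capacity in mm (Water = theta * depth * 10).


Step 1: Water (mm) = theta_FC * depth (cm) * 10
Step 2: Water = 0.22 * 69 * 10
Step 3: Water = 151.8 mm

151.8


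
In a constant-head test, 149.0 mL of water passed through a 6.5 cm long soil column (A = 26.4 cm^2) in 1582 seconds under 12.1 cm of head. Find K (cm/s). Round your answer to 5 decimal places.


Step 1: K = Q * L / (A * t * h)
Step 2: Numerator = 149.0 * 6.5 = 968.5
Step 3: Denominator = 26.4 * 1582 * 12.1 = 505354.08
Step 4: K = 968.5 / 505354.08 = 0.00192 cm/s

0.00192


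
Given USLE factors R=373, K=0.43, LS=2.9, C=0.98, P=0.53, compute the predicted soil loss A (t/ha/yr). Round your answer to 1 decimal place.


Step 1: A = R * K * LS * C * P
Step 2: R * K = 373 * 0.43 = 160.39
Step 3: (R*K) * LS = 160.39 * 2.9 = 465.131
Step 4: * C * P = 465.131 * 0.98 * 0.53 = 241.6
Step 5: A = 241.6 t/(ha*yr)

241.6


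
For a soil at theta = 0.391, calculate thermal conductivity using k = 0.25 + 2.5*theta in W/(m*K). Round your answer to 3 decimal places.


Step 1: k = 0.25 + 2.5 * theta
Step 2: k = 0.25 + 2.5 * 0.391
Step 3: k = 0.25 + 0.978
Step 4: k = 1.228 W/(m*K)

1.228


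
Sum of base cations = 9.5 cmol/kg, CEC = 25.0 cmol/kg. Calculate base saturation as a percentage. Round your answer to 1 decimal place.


Step 1: BS = 100 * (sum of bases) / CEC
Step 2: BS = 100 * 9.5 / 25.0
Step 3: BS = 38.0%

38.0


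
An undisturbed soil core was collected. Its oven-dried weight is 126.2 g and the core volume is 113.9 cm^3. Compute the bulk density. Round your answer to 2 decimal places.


Step 1: Identify the formula: BD = dry mass / volume
Step 2: Substitute values: BD = 126.2 / 113.9
Step 3: BD = 1.11 g/cm^3

1.11


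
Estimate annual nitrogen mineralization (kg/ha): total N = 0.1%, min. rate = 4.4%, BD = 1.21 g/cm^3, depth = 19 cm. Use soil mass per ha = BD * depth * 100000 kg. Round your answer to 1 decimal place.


Step 1: Soil mass per ha = BD * depth * 100000 = 1.21 * 19 * 100000 = 2299000 kg
Step 2: Total N pool = soil mass * N%/100 = 2299000 * 0.1/100 = 2299.0 kg/ha
Step 3: N mineralized = N pool * rate%/100 = 2299.0 * 4.4/100 = 101.2 kg/ha/yr

101.2


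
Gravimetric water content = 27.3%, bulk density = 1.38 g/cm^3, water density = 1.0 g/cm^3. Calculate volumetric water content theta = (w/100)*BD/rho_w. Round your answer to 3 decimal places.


Step 1: theta = (w / 100) * BD / rho_w
Step 2: theta = (27.3 / 100) * 1.38 / 1.0
Step 3: theta = 0.273 * 1.38
Step 4: theta = 0.377

0.377


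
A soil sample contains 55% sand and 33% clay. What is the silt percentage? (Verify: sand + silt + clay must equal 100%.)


Step 1: sand + silt + clay = 100%
Step 2: silt = 100 - sand - clay
Step 3: silt = 100 - 55 - 33
Step 4: silt = 12%

12


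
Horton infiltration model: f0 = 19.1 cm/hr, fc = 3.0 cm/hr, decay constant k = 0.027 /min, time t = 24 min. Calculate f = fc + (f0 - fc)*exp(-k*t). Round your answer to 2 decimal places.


Step 1: f = fc + (f0 - fc) * exp(-k * t)
Step 2: exp(-0.027 * 24) = 0.523091
Step 3: f = 3.0 + (19.1 - 3.0) * 0.523091
Step 4: f = 3.0 + 16.1 * 0.523091
Step 5: f = 11.42 cm/hr

11.42


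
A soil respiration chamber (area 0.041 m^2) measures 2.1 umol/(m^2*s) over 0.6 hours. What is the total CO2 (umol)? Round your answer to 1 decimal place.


Step 1: Convert time to seconds: 0.6 hr * 3600 = 2160.0 s
Step 2: Total = flux * area * time_s
Step 3: Total = 2.1 * 0.041 * 2160.0
Step 4: Total = 186.0 umol

186.0


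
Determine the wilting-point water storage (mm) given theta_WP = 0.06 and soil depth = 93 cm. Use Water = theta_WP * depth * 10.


Step 1: Water (mm) = theta_WP * depth * 10
Step 2: Water = 0.06 * 93 * 10
Step 3: Water = 55.8 mm

55.8


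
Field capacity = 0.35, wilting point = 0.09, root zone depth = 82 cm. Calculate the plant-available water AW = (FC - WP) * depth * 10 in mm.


Step 1: Available water = (FC - WP) * depth * 10
Step 2: AW = (0.35 - 0.09) * 82 * 10
Step 3: AW = 0.26 * 82 * 10
Step 4: AW = 213.2 mm

213.2


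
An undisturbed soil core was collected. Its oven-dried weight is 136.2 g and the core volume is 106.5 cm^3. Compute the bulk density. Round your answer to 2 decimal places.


Step 1: Identify the formula: BD = dry mass / volume
Step 2: Substitute values: BD = 136.2 / 106.5
Step 3: BD = 1.28 g/cm^3

1.28


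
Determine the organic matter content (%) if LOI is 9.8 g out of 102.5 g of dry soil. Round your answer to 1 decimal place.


Step 1: OM% = 100 * LOI / sample mass
Step 2: OM = 100 * 9.8 / 102.5
Step 3: OM = 9.6%

9.6


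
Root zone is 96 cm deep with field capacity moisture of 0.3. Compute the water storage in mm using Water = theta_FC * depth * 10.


Step 1: Water (mm) = theta_FC * depth (cm) * 10
Step 2: Water = 0.3 * 96 * 10
Step 3: Water = 288.0 mm

288.0


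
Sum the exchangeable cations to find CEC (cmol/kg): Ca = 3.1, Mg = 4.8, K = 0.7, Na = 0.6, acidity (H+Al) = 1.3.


Step 1: CEC = Ca + Mg + K + Na + (H+Al)
Step 2: CEC = 3.1 + 4.8 + 0.7 + 0.6 + 1.3
Step 3: CEC = 10.5 cmol/kg

10.5


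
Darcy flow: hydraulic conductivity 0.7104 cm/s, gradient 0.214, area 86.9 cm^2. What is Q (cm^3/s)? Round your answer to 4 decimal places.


Step 1: Apply Darcy's law: Q = K * i * A
Step 2: Q = 0.7104 * 0.214 * 86.9
Step 3: Q = 13.211 cm^3/s

13.211


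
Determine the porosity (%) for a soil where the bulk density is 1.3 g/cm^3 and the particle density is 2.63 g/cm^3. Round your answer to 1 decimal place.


Step 1: Formula: n = 100 * (1 - BD / PD)
Step 2: n = 100 * (1 - 1.3 / 2.63)
Step 3: n = 100 * (1 - 0.4943)
Step 4: n = 50.6%

50.6


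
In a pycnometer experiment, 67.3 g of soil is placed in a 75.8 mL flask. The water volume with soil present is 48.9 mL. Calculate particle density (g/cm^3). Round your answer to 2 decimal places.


Step 1: Volume of solids = flask volume - water volume with soil
Step 2: V_solids = 75.8 - 48.9 = 26.9 mL
Step 3: Particle density = mass / V_solids = 67.3 / 26.9 = 2.5 g/cm^3

2.5


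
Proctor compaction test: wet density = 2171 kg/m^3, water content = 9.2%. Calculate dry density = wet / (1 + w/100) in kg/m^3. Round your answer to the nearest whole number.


Step 1: Dry density = wet density / (1 + w/100)
Step 2: Dry density = 2171 / (1 + 9.2/100)
Step 3: Dry density = 2171 / 1.092
Step 4: Dry density = 1988 kg/m^3

1988


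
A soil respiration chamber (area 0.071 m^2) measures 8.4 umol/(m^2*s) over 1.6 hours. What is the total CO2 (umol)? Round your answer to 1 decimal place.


Step 1: Convert time to seconds: 1.6 hr * 3600 = 5760.0 s
Step 2: Total = flux * area * time_s
Step 3: Total = 8.4 * 0.071 * 5760.0
Step 4: Total = 3435.3 umol

3435.3


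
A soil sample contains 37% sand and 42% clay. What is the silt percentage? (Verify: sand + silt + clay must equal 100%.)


Step 1: sand + silt + clay = 100%
Step 2: silt = 100 - sand - clay
Step 3: silt = 100 - 37 - 42
Step 4: silt = 21%

21


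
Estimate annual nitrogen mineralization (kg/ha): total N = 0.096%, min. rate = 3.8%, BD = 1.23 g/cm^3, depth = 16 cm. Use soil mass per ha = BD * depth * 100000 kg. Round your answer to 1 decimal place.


Step 1: Soil mass per ha = BD * depth * 100000 = 1.23 * 16 * 100000 = 1968000 kg
Step 2: Total N pool = soil mass * N%/100 = 1968000 * 0.096/100 = 1889.28 kg/ha
Step 3: N mineralized = N pool * rate%/100 = 1889.28 * 3.8/100 = 71.8 kg/ha/yr

71.8


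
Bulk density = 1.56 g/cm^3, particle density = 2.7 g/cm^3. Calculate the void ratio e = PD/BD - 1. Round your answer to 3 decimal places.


Step 1: e = PD / BD - 1
Step 2: e = 2.7 / 1.56 - 1
Step 3: e = 1.73077 - 1
Step 4: e = 0.731

0.731


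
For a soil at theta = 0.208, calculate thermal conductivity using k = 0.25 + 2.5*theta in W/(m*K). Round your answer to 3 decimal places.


Step 1: k = 0.25 + 2.5 * theta
Step 2: k = 0.25 + 2.5 * 0.208
Step 3: k = 0.25 + 0.52
Step 4: k = 0.77 W/(m*K)

0.77


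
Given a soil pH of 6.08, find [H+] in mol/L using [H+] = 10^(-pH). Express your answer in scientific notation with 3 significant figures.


Step 1: [H+] = 10^(-pH)
Step 2: [H+] = 10^(-6.08)
Step 3: [H+] = 8.32e-07 mol/L

8.32e-07


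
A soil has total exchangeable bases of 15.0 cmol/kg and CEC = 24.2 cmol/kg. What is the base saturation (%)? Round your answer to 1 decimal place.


Step 1: BS = 100 * (sum of bases) / CEC
Step 2: BS = 100 * 15.0 / 24.2
Step 3: BS = 62.0%

62.0


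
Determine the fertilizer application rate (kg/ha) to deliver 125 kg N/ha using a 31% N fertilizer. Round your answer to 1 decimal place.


Step 1: Fertilizer rate = target N / (N content / 100)
Step 2: Rate = 125 / (31 / 100)
Step 3: Rate = 125 / 0.31
Step 4: Rate = 403.2 kg/ha

403.2


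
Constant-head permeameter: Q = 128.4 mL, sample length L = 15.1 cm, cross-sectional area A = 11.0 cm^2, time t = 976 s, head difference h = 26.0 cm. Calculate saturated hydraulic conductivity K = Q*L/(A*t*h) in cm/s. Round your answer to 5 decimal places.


Step 1: K = Q * L / (A * t * h)
Step 2: Numerator = 128.4 * 15.1 = 1938.84
Step 3: Denominator = 11.0 * 976 * 26.0 = 279136.0
Step 4: K = 1938.84 / 279136.0 = 0.00695 cm/s

0.00695


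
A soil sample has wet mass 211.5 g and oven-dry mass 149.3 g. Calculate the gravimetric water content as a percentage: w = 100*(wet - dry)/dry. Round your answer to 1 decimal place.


Step 1: Water mass = wet - dry = 211.5 - 149.3 = 62.2 g
Step 2: w = 100 * water mass / dry mass
Step 3: w = 100 * 62.2 / 149.3 = 41.7%

41.7


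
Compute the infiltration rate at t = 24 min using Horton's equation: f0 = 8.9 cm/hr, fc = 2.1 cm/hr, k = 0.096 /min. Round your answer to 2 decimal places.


Step 1: f = fc + (f0 - fc) * exp(-k * t)
Step 2: exp(-0.096 * 24) = 0.099859
Step 3: f = 2.1 + (8.9 - 2.1) * 0.099859
Step 4: f = 2.1 + 6.8 * 0.099859
Step 5: f = 2.78 cm/hr

2.78


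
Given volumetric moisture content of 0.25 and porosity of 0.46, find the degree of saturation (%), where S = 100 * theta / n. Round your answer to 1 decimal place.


Step 1: S = 100 * theta_v / n
Step 2: S = 100 * 0.25 / 0.46
Step 3: S = 54.3%

54.3


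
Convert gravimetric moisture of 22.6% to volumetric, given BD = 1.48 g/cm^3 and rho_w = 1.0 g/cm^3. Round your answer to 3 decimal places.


Step 1: theta = (w / 100) * BD / rho_w
Step 2: theta = (22.6 / 100) * 1.48 / 1.0
Step 3: theta = 0.226 * 1.48
Step 4: theta = 0.334

0.334


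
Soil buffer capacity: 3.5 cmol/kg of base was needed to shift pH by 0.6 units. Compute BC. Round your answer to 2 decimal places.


Step 1: BC = change in base / change in pH
Step 2: BC = 3.5 / 0.6
Step 3: BC = 5.83 cmol/(kg*pH unit)

5.83


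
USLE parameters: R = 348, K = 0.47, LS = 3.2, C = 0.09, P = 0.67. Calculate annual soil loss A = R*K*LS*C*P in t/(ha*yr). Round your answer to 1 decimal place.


Step 1: A = R * K * LS * C * P
Step 2: R * K = 348 * 0.47 = 163.56
Step 3: (R*K) * LS = 163.56 * 3.2 = 523.392
Step 4: * C * P = 523.392 * 0.09 * 0.67 = 31.6
Step 5: A = 31.6 t/(ha*yr)

31.6


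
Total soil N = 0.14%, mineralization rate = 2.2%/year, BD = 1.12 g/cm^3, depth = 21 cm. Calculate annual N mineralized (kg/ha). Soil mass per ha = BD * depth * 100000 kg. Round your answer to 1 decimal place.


Step 1: Soil mass per ha = BD * depth * 100000 = 1.12 * 21 * 100000 = 2352000 kg
Step 2: Total N pool = soil mass * N%/100 = 2352000 * 0.14/100 = 3292.8 kg/ha
Step 3: N mineralized = N pool * rate%/100 = 3292.8 * 2.2/100 = 72.4 kg/ha/yr

72.4


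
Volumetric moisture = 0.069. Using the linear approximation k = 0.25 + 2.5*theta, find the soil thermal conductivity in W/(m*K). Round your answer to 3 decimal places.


Step 1: k = 0.25 + 2.5 * theta
Step 2: k = 0.25 + 2.5 * 0.069
Step 3: k = 0.25 + 0.173
Step 4: k = 0.423 W/(m*K)

0.423


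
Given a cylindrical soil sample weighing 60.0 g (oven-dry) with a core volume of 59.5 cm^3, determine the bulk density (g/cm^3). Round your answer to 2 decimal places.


Step 1: Identify the formula: BD = dry mass / volume
Step 2: Substitute values: BD = 60.0 / 59.5
Step 3: BD = 1.01 g/cm^3

1.01


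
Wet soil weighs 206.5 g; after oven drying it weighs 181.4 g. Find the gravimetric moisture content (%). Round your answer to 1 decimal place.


Step 1: Water mass = wet - dry = 206.5 - 181.4 = 25.1 g
Step 2: w = 100 * water mass / dry mass
Step 3: w = 100 * 25.1 / 181.4 = 13.8%

13.8


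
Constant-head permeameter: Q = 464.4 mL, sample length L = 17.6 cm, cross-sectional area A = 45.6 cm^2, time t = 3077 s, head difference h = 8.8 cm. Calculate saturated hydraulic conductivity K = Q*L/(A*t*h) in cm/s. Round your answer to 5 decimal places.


Step 1: K = Q * L / (A * t * h)
Step 2: Numerator = 464.4 * 17.6 = 8173.44
Step 3: Denominator = 45.6 * 3077 * 8.8 = 1234738.56
Step 4: K = 8173.44 / 1234738.56 = 0.00662 cm/s

0.00662


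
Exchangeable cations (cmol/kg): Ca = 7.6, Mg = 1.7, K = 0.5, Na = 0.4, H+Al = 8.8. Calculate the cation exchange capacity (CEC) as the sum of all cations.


Step 1: CEC = Ca + Mg + K + Na + (H+Al)
Step 2: CEC = 7.6 + 1.7 + 0.5 + 0.4 + 8.8
Step 3: CEC = 19.0 cmol/kg

19.0


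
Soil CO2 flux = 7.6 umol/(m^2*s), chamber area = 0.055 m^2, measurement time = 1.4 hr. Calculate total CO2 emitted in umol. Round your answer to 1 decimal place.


Step 1: Convert time to seconds: 1.4 hr * 3600 = 5040.0 s
Step 2: Total = flux * area * time_s
Step 3: Total = 7.6 * 0.055 * 5040.0
Step 4: Total = 2106.7 umol

2106.7
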